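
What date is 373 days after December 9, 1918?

Adding 373 days from December 9, 1918.
December has 31 days, so 31 − 9 = 22 days remain after December 9, 1918; 373 − 22 = 351 left.
January 1919 has 31 days: 351 − 31 = 320 left.
February 1919 has 28 days (1919 is not a leap year): 320 − 28 = 292 left.
March 1919 has 31 days: 292 − 31 = 261 left.
April 1919 has 30 days: 261 − 30 = 231 left.
May 1919 has 31 days: 231 − 31 = 200 left.
June 1919 has 30 days: 200 − 30 = 170 left.
July 1919 has 31 days: 170 − 31 = 139 left.
August 1919 has 31 days: 139 − 31 = 108 left.
September 1919 has 30 days: 108 − 30 = 78 left.
October 1919 has 31 days: 78 − 31 = 47 left.
November 1919 has 30 days: 47 − 30 = 17 left.
17 days into December 1919 → December 17, 1919.

December 17, 1919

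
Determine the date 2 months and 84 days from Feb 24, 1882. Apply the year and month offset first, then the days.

July 17, 1882

Counting forward 2 months and 84 days from February 24, 1882: first the month/year part, then the days.
month 2 + 2 = 4 → April 1882.
Day 24 is valid in April, giving April 24, 1882.
Now add 84 days from April 24, 1882.
April has 30 days, so 30 − 24 = 6 days remain after April 24, 1882; 84 − 6 = 78 left.
May 1882 has 31 days: 78 − 31 = 47 left.
June 1882 has 30 days: 47 − 30 = 17 left.
17 days into July 1882 → July 17, 1882.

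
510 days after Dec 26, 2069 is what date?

May 20, 2071

Adding 510 days from December 26, 2069.
December has 31 days, so 31 − 26 = 5 days remain after December 26, 2069; 510 − 5 = 505 left.
January 2070 has 31 days: 505 − 31 = 474 left.
February 2070 has 28 days (2070 is not a leap year): 474 − 28 = 446 left.
March 2070 has 31 days: 446 − 31 = 415 left.
April 2070 has 30 days: 415 − 30 = 385 left.
May 2070 has 31 days: 385 − 31 = 354 left.
June 2070 has 30 days: 354 − 30 = 324 left.
July 2070 has 31 days: 324 − 31 = 293 left.
August 2070 has 31 days: 293 − 31 = 262 left.
September 2070 has 30 days: 262 − 30 = 232 left.
October 2070 has 31 days: 232 − 31 = 201 left.
November 2070 has 30 days: 201 − 30 = 171 left.
December 2070 has 31 days: 171 − 31 = 140 left.
January 2071 has 31 days: 140 − 31 = 109 left.
February 2071 has 28 days (2071 is not a leap year): 109 − 28 = 81 left.
March 2071 has 31 days: 81 − 31 = 50 left.
April 2071 has 30 days: 50 − 30 = 20 left.
20 days into May 2071 → May 20, 2071.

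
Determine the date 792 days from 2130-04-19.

Counting forward 792 days from April 19, 2130.
April has 30 days, so 30 − 19 = 11 days remain after April 19, 2130; 792 − 11 = 781 left.
May 2130 has 31 days: 781 − 31 = 750 left.
June 2130 has 30 days: 750 − 30 = 720 left.
July 2130 has 31 days: 720 − 31 = 689 left.
August 2130 has 31 days: 689 − 31 = 658 left.
September 2130 has 30 days: 658 − 30 = 628 left.
October 2130 has 31 days: 628 − 31 = 597 left.
November 2130 has 30 days: 597 − 30 = 567 left.
December 2130 has 31 days: 567 − 31 = 536 left.
January 2131 has 31 days: 536 − 31 = 505 left.
February 2131 has 28 days (2131 is not a leap year): 505 − 28 = 477 left.
March 2131 has 31 days: 477 − 31 = 446 left.
April 2131 has 30 days: 446 − 30 = 416 left.
May 2131 has 31 days: 416 − 31 = 385 left.
June 2131 has 30 days: 385 − 30 = 355 left.
July 2131 has 31 days: 355 − 31 = 324 left.
August 2131 has 31 days: 324 − 31 = 293 left.
September 2131 has 30 days: 293 − 30 = 263 left.
October 2131 has 31 days: 263 − 31 = 232 left.
November 2131 has 30 days: 232 − 30 = 202 left.
December 2131 has 31 days: 202 − 31 = 171 left.
January 2132 has 31 days: 171 − 31 = 140 left.
February 2132 has 29 days (2132 is a leap year): 140 − 29 = 111 left.
March 2132 has 31 days: 111 − 31 = 80 left.
April 2132 has 30 days: 80 − 30 = 50 left.
May 2132 has 31 days: 50 − 31 = 19 left.
19 days into June 2132 → June 19, 2132.

June 19, 2132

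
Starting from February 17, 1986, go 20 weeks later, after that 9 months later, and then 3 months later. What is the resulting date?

Advancing 20 weeks (= 140 days) from February 17, 1986:
February has 28 days, so 28 − 17 = 11 days remain after February 17, 1986; 140 − 11 = 129 left.
March 1986 has 31 days: 129 − 31 = 98 left.
April 1986 has 30 days: 98 − 30 = 68 left.
May 1986 has 31 days: 68 − 31 = 37 left.
June 1986 has 30 days: 37 − 30 = 7 left.
7 days into July 1986 → July 7, 1986.
Counting forward 9 months from July 7, 1986:
month 7 + 9 = 16, which is month 4 of year 1987 → April 1987.
Day 7 is valid in April, giving April 7, 1987.
Advancing 3 months from April 7, 1987:
month 4 + 3 = 7 → July 1987.
Day 7 is valid in July, giving July 7, 1987.

July 7, 1987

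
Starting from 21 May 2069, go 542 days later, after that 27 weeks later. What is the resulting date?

Advancing 542 days from May 21, 2069:
May has 31 days, so 31 − 21 = 10 days remain after May 21, 2069; 542 − 10 = 532 left.
June 2069 has 30 days: 532 − 30 = 502 left.
July 2069 has 31 days: 502 − 31 = 471 left.
August 2069 has 31 days: 471 − 31 = 440 left.
September 2069 has 30 days: 440 − 30 = 410 left.
October 2069 has 31 days: 410 − 31 = 379 left.
November 2069 has 30 days: 379 − 30 = 349 left.
December 2069 has 31 days: 349 − 31 = 318 left.
January 2070 has 31 days: 318 − 31 = 287 left.
February 2070 has 28 days (2070 is not a leap year): 287 − 28 = 259 left.
March 2070 has 31 days: 259 − 31 = 228 left.
April 2070 has 30 days: 228 − 30 = 198 left.
May 2070 has 31 days: 198 − 31 = 167 left.
June 2070 has 30 days: 167 − 30 = 137 left.
July 2070 has 31 days: 137 − 31 = 106 left.
August 2070 has 31 days: 106 − 31 = 75 left.
September 2070 has 30 days: 75 − 30 = 45 left.
October 2070 has 31 days: 45 − 31 = 14 left.
14 days into November 2070 → November 14, 2070.
Advancing 27 weeks (= 189 days) from November 14, 2070:
November has 30 days, so 30 − 14 = 16 days remain after November 14, 2070; 189 − 16 = 173 left.
December 2070 has 31 days: 173 − 31 = 142 left.
January 2071 has 31 days: 142 − 31 = 111 left.
February 2071 has 28 days (2071 is not a leap year): 111 − 28 = 83 left.
March 2071 has 31 days: 83 − 31 = 52 left.
April 2071 has 30 days: 52 − 30 = 22 left.
22 days into May 2071 → May 22, 2071.

May 22, 2071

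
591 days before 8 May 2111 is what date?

September 24, 2109

Counting back 591 days from May 8, 2111.
Going back 8 days from May 8, 2111 reaches the end of the previous month; 591 − 8 = 583 left.
April 2111 has 30 days: 583 − 30 = 553 left.
March 2111 has 31 days: 553 − 31 = 522 left.
February 2111 has 28 days (2111 is not a leap year): 522 − 28 = 494 left.
January 2111 has 31 days: 494 − 31 = 463 left.
December 2110 has 31 days: 463 − 31 = 432 left.
November 2110 has 30 days: 432 − 30 = 402 left.
October 2110 has 31 days: 402 − 31 = 371 left.
September 2110 has 30 days: 371 − 30 = 341 left.
August 2110 has 31 days: 341 − 31 = 310 left.
July 2110 has 31 days: 310 − 31 = 279 left.
June 2110 has 30 days: 279 − 30 = 249 left.
May 2110 has 31 days: 249 − 31 = 218 left.
April 2110 has 30 days: 218 − 30 = 188 left.
March 2110 has 31 days: 188 − 31 = 157 left.
February 2110 has 28 days (2110 is not a leap year): 157 − 28 = 129 left.
January 2110 has 31 days: 129 − 31 = 98 left.
December 2109 has 31 days: 98 − 31 = 67 left.
November 2109 has 30 days: 67 − 30 = 37 left.
October 2109 has 31 days: 37 − 31 = 6 left.
September 2109 has 30 days; 30 − 6 = 24 → September 24, 2109.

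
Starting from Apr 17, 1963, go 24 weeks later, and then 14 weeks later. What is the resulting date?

January 8, 1964

Advancing 24 weeks (= 168 days) from April 17, 1963:
April has 30 days, so 30 − 17 = 13 days remain after April 17, 1963; 168 − 13 = 155 left.
May 1963 has 31 days: 155 − 31 = 124 left.
June 1963 has 30 days: 124 − 30 = 94 left.
July 1963 has 31 days: 94 − 31 = 63 left.
August 1963 has 31 days: 63 − 31 = 32 left.
September 1963 has 30 days: 32 − 30 = 2 left.
2 days into October 1963 → October 2, 1963.
Adding 14 weeks (= 98 days) from October 2, 1963:
October has 31 days, so 31 − 2 = 29 days remain after October 2, 1963; 98 − 29 = 69 left.
November 1963 has 30 days: 69 − 30 = 39 left.
December 1963 has 31 days: 39 − 31 = 8 left.
8 days into January 1964 → January 8, 1964.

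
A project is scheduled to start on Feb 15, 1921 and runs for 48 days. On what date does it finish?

April 4, 1921

Counting forward 48 days from February 15, 1921.
February has 28 days, so 28 − 15 = 13 days remain after February 15, 1921; 48 − 13 = 35 left.
March 1921 has 31 days: 35 − 31 = 4 left.
4 days into April 1921 → April 4, 1921.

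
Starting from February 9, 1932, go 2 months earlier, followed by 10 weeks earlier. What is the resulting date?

September 30, 1931

Counting back 2 months from February 9, 1932:
month 2 − 2 = 0, which is month 12 of year 1931 → December 1931.
Day 9 is valid in December, giving December 9, 1931.
Going back 10 weeks (= 70 days) from December 9, 1931:
Going back 9 days from December 9, 1931 reaches the end of the previous month; 70 − 9 = 61 left.
November 1931 has 30 days: 61 − 30 = 31 left.
October 1931 has 31 days: 31 − 31 = 0 left.
September 1931 has 30 days; 30 − 0 = 30 → September 30, 1931.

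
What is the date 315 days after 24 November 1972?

October 5, 1973

Advancing 315 days from November 24, 1972.
November has 30 days, so 30 − 24 = 6 days remain after November 24, 1972; 315 − 6 = 309 left.
December 1972 has 31 days: 309 − 31 = 278 left.
January 1973 has 31 days: 278 − 31 = 247 left.
February 1973 has 28 days (1973 is not a leap year): 247 − 28 = 219 left.
March 1973 has 31 days: 219 − 31 = 188 left.
April 1973 has 30 days: 188 − 30 = 158 left.
May 1973 has 31 days: 158 − 31 = 127 left.
June 1973 has 30 days: 127 − 30 = 97 left.
July 1973 has 31 days: 97 − 31 = 66 left.
August 1973 has 31 days: 66 − 31 = 35 left.
September 1973 has 30 days: 35 − 30 = 5 left.
5 days into October 1973 → October 5, 1973.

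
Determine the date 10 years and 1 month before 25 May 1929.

April 25, 1919

Counting back 10 years and 1 month from May 25, 1929.
-10 years → 1919; month 5 − 1 = 4 → April 1919.
Day 25 is valid in April, giving April 25, 1919.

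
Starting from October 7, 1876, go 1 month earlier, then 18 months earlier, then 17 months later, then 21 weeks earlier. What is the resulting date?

Counting back 1 month from October 7, 1876:
month 10 − 1 = 9 → September 1876.
Day 7 is valid in September, giving September 7, 1876.
Subtracting 18 months from September 7, 1876:
month 9 − 18 = -9, which is month 3 of year 1875 → March 1875.
Day 7 is valid in March, giving March 7, 1875.
Counting forward 17 months from March 7, 1875:
month 3 + 17 = 20, which is month 8 of year 1876 → August 1876.
Day 7 is valid in August, giving August 7, 1876.
Going back 21 weeks (= 147 days) from August 7, 1876:
Going back 7 days from August 7, 1876 reaches the end of the previous month; 147 − 7 = 140 left.
July 1876 has 31 days: 140 − 31 = 109 left.
June 1876 has 30 days: 109 − 30 = 79 left.
May 1876 has 31 days: 79 − 31 = 48 left.
April 1876 has 30 days: 48 − 30 = 18 left.
March 1876 has 31 days; 31 − 18 = 13 → March 13, 1876.

March 13, 1876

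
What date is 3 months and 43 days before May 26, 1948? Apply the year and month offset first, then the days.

Counting back 3 months and 43 days from May 26, 1948: first the month/year part, then the days.
month 5 − 3 = 2 → February 1948.
Day 26 is valid in February, giving February 26, 1948.
Now subtract 43 days from February 26, 1948.
Going back 26 days from February 26, 1948 reaches the end of the previous month; 43 − 26 = 17 left.
January 1948 has 31 days; 31 − 17 = 14 → January 14, 1948.

January 14, 1948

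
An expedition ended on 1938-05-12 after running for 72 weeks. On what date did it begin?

December 24, 1936

Going back 72 weeks = 504 days from May 12, 1938.
Going back 12 days from May 12, 1938 reaches the end of the previous month; 504 − 12 = 492 left.
April 1938 has 30 days: 492 − 30 = 462 left.
March 1938 has 31 days: 462 − 31 = 431 left.
February 1938 has 28 days (1938 is not a leap year): 431 − 28 = 403 left.
January 1938 has 31 days: 403 − 31 = 372 left.
December 1937 has 31 days: 372 − 31 = 341 left.
November 1937 has 30 days: 341 − 30 = 311 left.
October 1937 has 31 days: 311 − 31 = 280 left.
September 1937 has 30 days: 280 − 30 = 250 left.
August 1937 has 31 days: 250 − 31 = 219 left.
July 1937 has 31 days: 219 − 31 = 188 left.
June 1937 has 30 days: 188 − 30 = 158 left.
May 1937 has 31 days: 158 − 31 = 127 left.
April 1937 has 30 days: 127 − 30 = 97 left.
March 1937 has 31 days: 97 − 31 = 66 left.
February 1937 has 28 days (1937 is not a leap year): 66 − 28 = 38 left.
January 1937 has 31 days: 38 − 31 = 7 left.
December 1936 has 31 days; 31 − 7 = 24 → December 24, 1936.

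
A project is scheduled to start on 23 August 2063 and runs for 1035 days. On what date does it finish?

Adding 1035 days from August 23, 2063.
August has 31 days, so 31 − 23 = 8 days remain after August 23, 2063; 1035 − 8 = 1027 left.
September 2063 has 30 days: 1027 − 30 = 997 left.
October 2063 has 31 days: 997 − 31 = 966 left.
November 2063 has 30 days: 966 − 30 = 936 left.
December 2063 has 31 days: 936 − 31 = 905 left.
January 2064 has 31 days: 905 − 31 = 874 left.
February 2064 has 29 days (2064 is a leap year): 874 − 29 = 845 left.
March 2064 has 31 days: 845 − 31 = 814 left.
April 2064 has 30 days: 814 − 30 = 784 left.
May 2064 has 31 days: 784 − 31 = 753 left.
June 2064 has 30 days: 753 − 30 = 723 left.
July 2064 has 31 days: 723 − 31 = 692 left.
August 2064 has 31 days: 692 − 31 = 661 left.
September 2064 has 30 days: 661 − 30 = 631 left.
October 2064 has 31 days: 631 − 31 = 600 left.
November 2064 has 30 days: 600 − 30 = 570 left.
December 2064 has 31 days: 570 − 31 = 539 left.
January 2065 has 31 days: 539 − 31 = 508 left.
February 2065 has 28 days (2065 is not a leap year): 508 − 28 = 480 left.
March 2065 has 31 days: 480 − 31 = 449 left.
April 2065 has 30 days: 449 − 30 = 419 left.
May 2065 has 31 days: 419 − 31 = 388 left.
June 2065 has 30 days: 388 − 30 = 358 left.
July 2065 has 31 days: 358 − 31 = 327 left.
August 2065 has 31 days: 327 − 31 = 296 left.
September 2065 has 30 days: 296 − 30 = 266 left.
October 2065 has 31 days: 266 − 31 = 235 left.
November 2065 has 30 days: 235 − 30 = 205 left.
December 2065 has 31 days: 205 − 31 = 174 left.
January 2066 has 31 days: 174 − 31 = 143 left.
February 2066 has 28 days (2066 is not a leap year): 143 − 28 = 115 left.
March 2066 has 31 days: 115 − 31 = 84 left.
April 2066 has 30 days: 84 − 30 = 54 left.
May 2066 has 31 days: 54 − 31 = 23 left.
23 days into June 2066 → June 23, 2066.

June 23, 2066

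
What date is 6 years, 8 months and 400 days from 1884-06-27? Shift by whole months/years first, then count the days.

April 2, 1892

Counting forward 6 years, 8 months and 400 days from June 27, 1884: first the month/year part, then the days.
+6 years → 1890; month 6 + 8 = 14, which is month 2 of year 1891 → February 1891.
Day 27 is valid in February, giving February 27, 1891.
Now add 400 days from February 27, 1891.
February has 28 days, so 28 − 27 = 1 day remains after February 27, 1891; 400 − 1 = 399 left.
March 1891 has 31 days: 399 − 31 = 368 left.
April 1891 has 30 days: 368 − 30 = 338 left.
May 1891 has 31 days: 338 − 31 = 307 left.
June 1891 has 30 days: 307 − 30 = 277 left.
July 1891 has 31 days: 277 − 31 = 246 left.
August 1891 has 31 days: 246 − 31 = 215 left.
September 1891 has 30 days: 215 − 30 = 185 left.
October 1891 has 31 days: 185 − 31 = 154 left.
November 1891 has 30 days: 154 − 30 = 124 left.
December 1891 has 31 days: 124 − 31 = 93 left.
January 1892 has 31 days: 93 − 31 = 62 left.
February 1892 has 29 days (1892 is a leap year): 62 − 29 = 33 left.
March 1892 has 31 days: 33 − 31 = 2 left.
2 days into April 1892 → April 2, 1892.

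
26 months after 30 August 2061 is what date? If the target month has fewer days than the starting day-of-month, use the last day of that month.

October 30, 2063

Advancing 26 months from August 30, 2061.
month 8 + 26 = 34, which is month 10 of year 2063 → October 2063.
Day 30 is valid in October, giving October 30, 2063.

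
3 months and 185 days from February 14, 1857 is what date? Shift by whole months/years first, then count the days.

November 15, 1857

Counting forward 3 months and 185 days from February 14, 1857: first the month/year part, then the days.
month 2 + 3 = 5 → May 1857.
Day 14 is valid in May, giving May 14, 1857.
Now add 185 days from May 14, 1857.
May has 31 days, so 31 − 14 = 17 days remain after May 14, 1857; 185 − 17 = 168 left.
June 1857 has 30 days: 168 − 30 = 138 left.
July 1857 has 31 days: 138 − 31 = 107 left.
August 1857 has 31 days: 107 − 31 = 76 left.
September 1857 has 30 days: 76 − 30 = 46 left.
October 1857 has 31 days: 46 − 31 = 15 left.
15 days into November 1857 → November 15, 1857.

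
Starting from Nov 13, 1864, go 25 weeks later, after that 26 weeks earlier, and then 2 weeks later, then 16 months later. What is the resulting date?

March 20, 1866

Adding 25 weeks (= 175 days) from November 13, 1864:
November has 30 days, so 30 − 13 = 17 days remain after November 13, 1864; 175 − 17 = 158 left.
December 1864 has 31 days: 158 − 31 = 127 left.
January 1865 has 31 days: 127 − 31 = 96 left.
February 1865 has 28 days (1865 is not a leap year): 96 − 28 = 68 left.
March 1865 has 31 days: 68 − 31 = 37 left.
April 1865 has 30 days: 37 − 30 = 7 left.
7 days into May 1865 → May 7, 1865.
Counting back 26 weeks (= 182 days) from May 7, 1865:
Going back 7 days from May 7, 1865 reaches the end of the previous month; 182 − 7 = 175 left.
April 1865 has 30 days: 175 − 30 = 145 left.
March 1865 has 31 days: 145 − 31 = 114 left.
February 1865 has 28 days (1865 is not a leap year): 114 − 28 = 86 left.
January 1865 has 31 days: 86 − 31 = 55 left.
December 1864 has 31 days: 55 − 31 = 24 left.
November 1864 has 30 days; 30 − 24 = 6 → November 6, 1864.
Advancing 2 weeks (= 14 days) from November 6, 1864:
November has 30 days; 6 + 14 = 20, still in November.
Adding 16 months from November 20, 1864:
month 11 + 16 = 27, which is month 3 of year 1866 → March 1866.
Day 20 is valid in March, giving March 20, 1866.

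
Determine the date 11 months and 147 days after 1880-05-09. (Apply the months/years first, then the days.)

Advancing 11 months and 147 days from May 9, 1880: first the month/year part, then the days.
month 5 + 11 = 16, which is month 4 of year 1881 → April 1881.
Day 9 is valid in April, giving April 9, 1881.
Now add 147 days from April 9, 1881.
April has 30 days, so 30 − 9 = 21 days remain after April 9, 1881; 147 − 21 = 126 left.
May 1881 has 31 days: 126 − 31 = 95 left.
June 1881 has 30 days: 95 − 30 = 65 left.
July 1881 has 31 days: 65 − 31 = 34 left.
August 1881 has 31 days: 34 − 31 = 3 left.
3 days into September 1881 → September 3, 1881.

September 3, 1881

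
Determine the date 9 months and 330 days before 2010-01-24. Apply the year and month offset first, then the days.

May 29, 2008

Counting back 9 months and 330 days from January 24, 2010: first the month/year part, then the days.
month 1 − 9 = -8, which is month 4 of year 2009 → April 2009.
Day 24 is valid in April, giving April 24, 2009.
Now subtract 330 days from April 24, 2009.
Going back 24 days from April 24, 2009 reaches the end of the previous month; 330 − 24 = 306 left.
March 2009 has 31 days: 306 − 31 = 275 left.
February 2009 has 28 days (2009 is not a leap year): 275 − 28 = 247 left.
January 2009 has 31 days: 247 − 31 = 216 left.
December 2008 has 31 days: 216 − 31 = 185 left.
November 2008 has 30 days: 185 − 30 = 155 left.
October 2008 has 31 days: 155 − 31 = 124 left.
September 2008 has 30 days: 124 − 30 = 94 left.
August 2008 has 31 days: 94 − 31 = 63 left.
July 2008 has 31 days: 63 − 31 = 32 left.
June 2008 has 30 days: 32 − 30 = 2 left.
May 2008 has 31 days; 31 − 2 = 29 → May 29, 2008.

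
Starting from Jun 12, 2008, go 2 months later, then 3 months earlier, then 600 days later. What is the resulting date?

January 2, 2010

Adding 2 months from June 12, 2008:
month 6 + 2 = 8 → August 2008.
Day 12 is valid in August, giving August 12, 2008.
Counting back 3 months from August 12, 2008:
month 8 − 3 = 5 → May 2008.
Day 12 is valid in May, giving May 12, 2008.
Advancing 600 days from May 12, 2008:
May has 31 days, so 31 − 12 = 19 days remain after May 12, 2008; 600 − 19 = 581 left.
June 2008 has 30 days: 581 − 30 = 551 left.
July 2008 has 31 days: 551 − 31 = 520 left.
August 2008 has 31 days: 520 − 31 = 489 left.
September 2008 has 30 days: 489 − 30 = 459 left.
October 2008 has 31 days: 459 − 31 = 428 left.
November 2008 has 30 days: 428 − 30 = 398 left.
December 2008 has 31 days: 398 − 31 = 367 left.
January 2009 has 31 days: 367 − 31 = 336 left.
February 2009 has 28 days (2009 is not a leap year): 336 − 28 = 308 left.
March 2009 has 31 days: 308 − 31 = 277 left.
April 2009 has 30 days: 277 − 30 = 247 left.
May 2009 has 31 days: 247 − 31 = 216 left.
June 2009 has 30 days: 216 − 30 = 186 left.
July 2009 has 31 days: 186 − 31 = 155 left.
August 2009 has 31 days: 155 − 31 = 124 left.
September 2009 has 30 days: 124 − 30 = 94 left.
October 2009 has 31 days: 94 − 31 = 63 left.
November 2009 has 30 days: 63 − 30 = 33 left.
December 2009 has 31 days: 33 − 31 = 2 left.
2 days into January 2010 → January 2, 2010.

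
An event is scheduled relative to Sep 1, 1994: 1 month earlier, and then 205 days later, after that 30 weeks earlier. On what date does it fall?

Counting back 1 month from September 1, 1994:
month 9 − 1 = 8 → August 1994.
Day 1 is valid in August, giving August 1, 1994.
Adding 205 days from August 1, 1994:
August has 31 days, so 31 − 1 = 30 days remain after August 1, 1994; 205 − 30 = 175 left.
September 1994 has 30 days: 175 − 30 = 145 left.
October 1994 has 31 days: 145 − 31 = 114 left.
November 1994 has 30 days: 114 − 30 = 84 left.
December 1994 has 31 days: 84 − 31 = 53 left.
January 1995 has 31 days: 53 − 31 = 22 left.
22 days into February 1995 → February 22, 1995.
Counting back 30 weeks (= 210 days) from February 22, 1995:
Going back 22 days from February 22, 1995 reaches the end of the previous month; 210 − 22 = 188 left.
January 1995 has 31 days: 188 − 31 = 157 left.
December 1994 has 31 days: 157 − 31 = 126 left.
November 1994 has 30 days: 126 − 30 = 96 left.
October 1994 has 31 days: 96 − 31 = 65 left.
September 1994 has 30 days: 65 − 30 = 35 left.
August 1994 has 31 days: 35 − 31 = 4 left.
July 1994 has 31 days; 31 − 4 = 27 → July 27, 1994.

July 27, 1994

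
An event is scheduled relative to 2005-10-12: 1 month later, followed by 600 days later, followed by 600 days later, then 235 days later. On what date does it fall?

October 17, 2009

Counting forward 1 month from October 12, 2005:
month 10 + 1 = 11 → November 2005.
Day 12 is valid in November, giving November 12, 2005.
Adding 600 days from November 12, 2005:
November has 30 days, so 30 − 12 = 18 days remain after November 12, 2005; 600 − 18 = 582 left.
December 2005 has 31 days: 582 − 31 = 551 left.
January 2006 has 31 days: 551 − 31 = 520 left.
February 2006 has 28 days (2006 is not a leap year): 520 − 28 = 492 left.
March 2006 has 31 days: 492 − 31 = 461 left.
April 2006 has 30 days: 461 − 30 = 431 left.
May 2006 has 31 days: 431 − 31 = 400 left.
June 2006 has 30 days: 400 − 30 = 370 left.
July 2006 has 31 days: 370 − 31 = 339 left.
August 2006 has 31 days: 339 − 31 = 308 left.
September 2006 has 30 days: 308 − 30 = 278 left.
October 2006 has 31 days: 278 − 31 = 247 left.
November 2006 has 30 days: 247 − 30 = 217 left.
December 2006 has 31 days: 217 − 31 = 186 left.
January 2007 has 31 days: 186 − 31 = 155 left.
February 2007 has 28 days (2007 is not a leap year): 155 − 28 = 127 left.
March 2007 has 31 days: 127 − 31 = 96 left.
April 2007 has 30 days: 96 − 30 = 66 left.
May 2007 has 31 days: 66 − 31 = 35 left.
June 2007 has 30 days: 35 − 30 = 5 left.
5 days into July 2007 → July 5, 2007.
Counting forward 600 days from July 5, 2007:
July has 31 days, so 31 − 5 = 26 days remain after July 5, 2007; 600 − 26 = 574 left.
August 2007 has 31 days: 574 − 31 = 543 left.
September 2007 has 30 days: 543 − 30 = 513 left.
October 2007 has 31 days: 513 − 31 = 482 left.
November 2007 has 30 days: 482 − 30 = 452 left.
December 2007 has 31 days: 452 − 31 = 421 left.
January 2008 has 31 days: 421 − 31 = 390 left.
February 2008 has 29 days (2008 is a leap year): 390 − 29 = 361 left.
March 2008 has 31 days: 361 − 31 = 330 left.
April 2008 has 30 days: 330 − 30 = 300 left.
May 2008 has 31 days: 300 − 31 = 269 left.
June 2008 has 30 days: 269 − 30 = 239 left.
July 2008 has 31 days: 239 − 31 = 208 left.
August 2008 has 31 days: 208 − 31 = 177 left.
September 2008 has 30 days: 177 − 30 = 147 left.
October 2008 has 31 days: 147 − 31 = 116 left.
November 2008 has 30 days: 116 − 30 = 86 left.
December 2008 has 31 days: 86 − 31 = 55 left.
January 2009 has 31 days: 55 − 31 = 24 left.
24 days into February 2009 → February 24, 2009.
Advancing 235 days from February 24, 2009:
February has 28 days, so 28 − 24 = 4 days remain after February 24, 2009; 235 − 4 = 231 left.
March 2009 has 31 days: 231 − 31 = 200 left.
April 2009 has 30 days: 200 − 30 = 170 left.
May 2009 has 31 days: 170 − 31 = 139 left.
June 2009 has 30 days: 139 − 30 = 109 left.
July 2009 has 31 days: 109 − 31 = 78 left.
August 2009 has 31 days: 78 − 31 = 47 left.
September 2009 has 30 days: 47 − 30 = 17 left.
17 days into October 2009 → October 17, 2009.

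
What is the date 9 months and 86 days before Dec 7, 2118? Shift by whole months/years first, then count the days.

Subtracting 9 months and 86 days from December 7, 2118: first the month/year part, then the days.
month 12 − 9 = 3 → March 2118.
Day 7 is valid in March, giving March 7, 2118.
Now subtract 86 days from March 7, 2118.
Going back 7 days from March 7, 2118 reaches the end of the previous month; 86 − 7 = 79 left.
February 2118 has 28 days (2118 is not a leap year): 79 − 28 = 51 left.
January 2118 has 31 days: 51 − 31 = 20 left.
December 2117 has 31 days; 31 − 20 = 11 → December 11, 2117.

December 11, 2117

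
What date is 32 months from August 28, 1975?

Counting forward 32 months from August 28, 1975.
month 8 + 32 = 40, which is month 4 of year 1978 → April 1978.
Day 28 is valid in April, giving April 28, 1978.

April 28, 1978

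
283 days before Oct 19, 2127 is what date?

Subtracting 283 days from October 19, 2127.
Going back 19 days from October 19, 2127 reaches the end of the previous month; 283 − 19 = 264 left.
September 2127 has 30 days: 264 − 30 = 234 left.
August 2127 has 31 days: 234 − 31 = 203 left.
July 2127 has 31 days: 203 − 31 = 172 left.
June 2127 has 30 days: 172 − 30 = 142 left.
May 2127 has 31 days: 142 − 31 = 111 left.
April 2127 has 30 days: 111 − 30 = 81 left.
March 2127 has 31 days: 81 − 31 = 50 left.
February 2127 has 28 days (2127 is not a leap year): 50 − 28 = 22 left.
January 2127 has 31 days; 31 − 22 = 9 → January 9, 2127.

January 9, 2127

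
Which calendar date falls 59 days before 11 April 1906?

Subtracting 59 days from April 11, 1906.
Going back 11 days from April 11, 1906 reaches the end of the previous month; 59 − 11 = 48 left.
March 1906 has 31 days: 48 − 31 = 17 left.
February 1906 has 28 days; 28 − 17 = 11 → February 11, 1906.

February 11, 1906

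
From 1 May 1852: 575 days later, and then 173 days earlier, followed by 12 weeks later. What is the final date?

August 30, 1853

Adding 575 days from May 1, 1852:
May has 31 days, so 31 − 1 = 30 days remain after May 1, 1852; 575 − 30 = 545 left.
June 1852 has 30 days: 545 − 30 = 515 left.
July 1852 has 31 days: 515 − 31 = 484 left.
August 1852 has 31 days: 484 − 31 = 453 left.
September 1852 has 30 days: 453 − 30 = 423 left.
October 1852 has 31 days: 423 − 31 = 392 left.
November 1852 has 30 days: 392 − 30 = 362 left.
December 1852 has 31 days: 362 − 31 = 331 left.
January 1853 has 31 days: 331 − 31 = 300 left.
February 1853 has 28 days (1853 is not a leap year): 300 − 28 = 272 left.
March 1853 has 31 days: 272 − 31 = 241 left.
April 1853 has 30 days: 241 − 30 = 211 left.
May 1853 has 31 days: 211 − 31 = 180 left.
June 1853 has 30 days: 180 − 30 = 150 left.
July 1853 has 31 days: 150 − 31 = 119 left.
August 1853 has 31 days: 119 − 31 = 88 left.
September 1853 has 30 days: 88 − 30 = 58 left.
October 1853 has 31 days: 58 − 31 = 27 left.
27 days into November 1853 → November 27, 1853.
Subtracting 173 days from November 27, 1853:
Going back 27 days from November 27, 1853 reaches the end of the previous month; 173 − 27 = 146 left.
October 1853 has 31 days: 146 − 31 = 115 left.
September 1853 has 30 days: 115 − 30 = 85 left.
August 1853 has 31 days: 85 − 31 = 54 left.
July 1853 has 31 days: 54 − 31 = 23 left.
June 1853 has 30 days; 30 − 23 = 7 → June 7, 1853.
Advancing 12 weeks (= 84 days) from June 7, 1853:
June has 30 days, so 30 − 7 = 23 days remain after June 7, 1853; 84 − 23 = 61 left.
July 1853 has 31 days: 61 − 31 = 30 left.
30 days into August 1853 → August 30, 1853.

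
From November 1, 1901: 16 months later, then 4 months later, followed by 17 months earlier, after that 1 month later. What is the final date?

Advancing 16 months from November 1, 1901:
month 11 + 16 = 27, which is month 3 of year 1903 → March 1903.
Day 1 is valid in March, giving March 1, 1903.
Counting forward 4 months from March 1, 1903:
month 3 + 4 = 7 → July 1903.
Day 1 is valid in July, giving July 1, 1903.
Counting back 17 months from July 1, 1903:
month 7 − 17 = -10, which is month 2 of year 1902 → February 1902.
Day 1 is valid in February, giving February 1, 1902.
Adding 1 month from February 1, 1902:
month 2 + 1 = 3 → March 1902.
Day 1 is valid in March, giving March 1, 1902.

March 1, 1902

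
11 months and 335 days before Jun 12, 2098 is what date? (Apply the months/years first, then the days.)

August 11, 2096

Subtracting 11 months and 335 days from June 12, 2098: first the month/year part, then the days.
month 6 − 11 = -5, which is month 7 of year 2097 → July 2097.
Day 12 is valid in July, giving July 12, 2097.
Now subtract 335 days from July 12, 2097.
Going back 12 days from July 12, 2097 reaches the end of the previous month; 335 − 12 = 323 left.
June 2097 has 30 days: 323 − 30 = 293 left.
May 2097 has 31 days: 293 − 31 = 262 left.
April 2097 has 30 days: 262 − 30 = 232 left.
March 2097 has 31 days: 232 − 31 = 201 left.
February 2097 has 28 days (2097 is not a leap year): 201 − 28 = 173 left.
January 2097 has 31 days: 173 − 31 = 142 left.
December 2096 has 31 days: 142 − 31 = 111 left.
November 2096 has 30 days: 111 − 30 = 81 left.
October 2096 has 31 days: 81 − 31 = 50 left.
September 2096 has 30 days: 50 − 30 = 20 left.
August 2096 has 31 days; 31 − 20 = 11 → August 11, 2096.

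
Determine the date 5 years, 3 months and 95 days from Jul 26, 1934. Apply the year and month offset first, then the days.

January 29, 1940

Counting forward 5 years, 3 months and 95 days from July 26, 1934: first the month/year part, then the days.
+5 years → 1939; month 7 + 3 = 10 → October 1939.
Day 26 is valid in October, giving October 26, 1939.
Now add 95 days from October 26, 1939.
October has 31 days, so 31 − 26 = 5 days remain after October 26, 1939; 95 − 5 = 90 left.
November 1939 has 30 days: 90 − 30 = 60 left.
December 1939 has 31 days: 60 − 31 = 29 left.
29 days into January 1940 → January 29, 1940.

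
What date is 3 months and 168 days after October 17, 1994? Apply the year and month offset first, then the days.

July 4, 1995

Adding 3 months and 168 days from October 17, 1994: first the month/year part, then the days.
month 10 + 3 = 13, which is month 1 of year 1995 → January 1995.
Day 17 is valid in January, giving January 17, 1995.
Now add 168 days from January 17, 1995.
January has 31 days, so 31 − 17 = 14 days remain after January 17, 1995; 168 − 14 = 154 left.
February 1995 has 28 days (1995 is not a leap year): 154 − 28 = 126 left.
March 1995 has 31 days: 126 − 31 = 95 left.
April 1995 has 30 days: 95 − 30 = 65 left.
May 1995 has 31 days: 65 − 31 = 34 left.
June 1995 has 30 days: 34 − 30 = 4 left.
4 days into July 1995 → July 4, 1995.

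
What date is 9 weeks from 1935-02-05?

April 9, 1935

Counting forward 9 weeks = 63 days from February 5, 1935.
February has 28 days, so 28 − 5 = 23 days remain after February 5, 1935; 63 − 23 = 40 left.
March 1935 has 31 days: 40 − 31 = 9 left.
9 days into April 1935 → April 9, 1935.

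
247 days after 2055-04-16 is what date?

December 19, 2055

Adding 247 days from April 16, 2055.
April has 30 days, so 30 − 16 = 14 days remain after April 16, 2055; 247 − 14 = 233 left.
May 2055 has 31 days: 233 − 31 = 202 left.
June 2055 has 30 days: 202 − 30 = 172 left.
July 2055 has 31 days: 172 − 31 = 141 left.
August 2055 has 31 days: 141 − 31 = 110 left.
September 2055 has 30 days: 110 − 30 = 80 left.
October 2055 has 31 days: 80 − 31 = 49 left.
November 2055 has 30 days: 49 − 30 = 19 left.
19 days into December 2055 → December 19, 2055.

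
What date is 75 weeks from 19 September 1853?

Counting forward 75 weeks = 525 days from September 19, 1853.
September has 30 days, so 30 − 19 = 11 days remain after September 19, 1853; 525 − 11 = 514 left.
October 1853 has 31 days: 514 − 31 = 483 left.
November 1853 has 30 days: 483 − 30 = 453 left.
December 1853 has 31 days: 453 − 31 = 422 left.
January 1854 has 31 days: 422 − 31 = 391 left.
February 1854 has 28 days (1854 is not a leap year): 391 − 28 = 363 left.
March 1854 has 31 days: 363 − 31 = 332 left.
April 1854 has 30 days: 332 − 30 = 302 left.
May 1854 has 31 days: 302 − 31 = 271 left.
June 1854 has 30 days: 271 − 30 = 241 left.
July 1854 has 31 days: 241 − 31 = 210 left.
August 1854 has 31 days: 210 − 31 = 179 left.
September 1854 has 30 days: 179 − 30 = 149 left.
October 1854 has 31 days: 149 − 31 = 118 left.
November 1854 has 30 days: 118 − 30 = 88 left.
December 1854 has 31 days: 88 − 31 = 57 left.
January 1855 has 31 days: 57 − 31 = 26 left.
26 days into February 1855 → February 26, 1855.

February 26, 1855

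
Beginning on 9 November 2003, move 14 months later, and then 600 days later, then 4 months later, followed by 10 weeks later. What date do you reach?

March 12, 2007

Adding 14 months from November 9, 2003:
month 11 + 14 = 25, which is month 1 of year 2005 → January 2005.
Day 9 is valid in January, giving January 9, 2005.
Counting forward 600 days from January 9, 2005:
January has 31 days, so 31 − 9 = 22 days remain after January 9, 2005; 600 − 22 = 578 left.
February 2005 has 28 days (2005 is not a leap year): 578 − 28 = 550 left.
March 2005 has 31 days: 550 − 31 = 519 left.
April 2005 has 30 days: 519 − 30 = 489 left.
May 2005 has 31 days: 489 − 31 = 458 left.
June 2005 has 30 days: 458 − 30 = 428 left.
July 2005 has 31 days: 428 − 31 = 397 left.
August 2005 has 31 days: 397 − 31 = 366 left.
September 2005 has 30 days: 366 − 30 = 336 left.
October 2005 has 31 days: 336 − 31 = 305 left.
November 2005 has 30 days: 305 − 30 = 275 left.
December 2005 has 31 days: 275 − 31 = 244 left.
January 2006 has 31 days: 244 − 31 = 213 left.
February 2006 has 28 days (2006 is not a leap year): 213 − 28 = 185 left.
March 2006 has 31 days: 185 − 31 = 154 left.
April 2006 has 30 days: 154 − 30 = 124 left.
May 2006 has 31 days: 124 − 31 = 93 left.
June 2006 has 30 days: 93 − 30 = 63 left.
July 2006 has 31 days: 63 − 31 = 32 left.
August 2006 has 31 days: 32 − 31 = 1 left.
1 day into September 2006 → September 1, 2006.
Counting forward 4 months from September 1, 2006:
month 9 + 4 = 13, which is month 1 of year 2007 → January 2007.
Day 1 is valid in January, giving January 1, 2007.
Advancing 10 weeks (= 70 days) from January 1, 2007:
January has 31 days, so 31 − 1 = 30 days remain after January 1, 2007; 70 − 30 = 40 left.
February 2007 has 28 days (2007 is not a leap year): 40 − 28 = 12 left.
12 days into March 2007 → March 12, 2007.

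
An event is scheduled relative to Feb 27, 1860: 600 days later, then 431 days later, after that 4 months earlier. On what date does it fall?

Advancing 600 days from February 27, 1860:
February has 29 days, so 29 − 27 = 2 days remain after February 27, 1860; 600 − 2 = 598 left.
March 1860 has 31 days: 598 − 31 = 567 left.
April 1860 has 30 days: 567 − 30 = 537 left.
May 1860 has 31 days: 537 − 31 = 506 left.
June 1860 has 30 days: 506 − 30 = 476 left.
July 1860 has 31 days: 476 − 31 = 445 left.
August 1860 has 31 days: 445 − 31 = 414 left.
September 1860 has 30 days: 414 − 30 = 384 left.
October 1860 has 31 days: 384 − 31 = 353 left.
November 1860 has 30 days: 353 − 30 = 323 left.
December 1860 has 31 days: 323 − 31 = 292 left.
January 1861 has 31 days: 292 − 31 = 261 left.
February 1861 has 28 days (1861 is not a leap year): 261 − 28 = 233 left.
March 1861 has 31 days: 233 − 31 = 202 left.
April 1861 has 30 days: 202 − 30 = 172 left.
May 1861 has 31 days: 172 − 31 = 141 left.
June 1861 has 30 days: 141 − 30 = 111 left.
July 1861 has 31 days: 111 − 31 = 80 left.
August 1861 has 31 days: 80 − 31 = 49 left.
September 1861 has 30 days: 49 − 30 = 19 left.
19 days into October 1861 → October 19, 1861.
Adding 431 days from October 19, 1861:
October has 31 days, so 31 − 19 = 12 days remain after October 19, 1861; 431 − 12 = 419 left.
November 1861 has 30 days: 419 − 30 = 389 left.
December 1861 has 31 days: 389 − 31 = 358 left.
January 1862 has 31 days: 358 − 31 = 327 left.
February 1862 has 28 days (1862 is not a leap year): 327 − 28 = 299 left.
March 1862 has 31 days: 299 − 31 = 268 left.
April 1862 has 30 days: 268 − 30 = 238 left.
May 1862 has 31 days: 238 − 31 = 207 left.
June 1862 has 30 days: 207 − 30 = 177 left.
July 1862 has 31 days: 177 − 31 = 146 left.
August 1862 has 31 days: 146 − 31 = 115 left.
September 1862 has 30 days: 115 − 30 = 85 left.
October 1862 has 31 days: 85 − 31 = 54 left.
November 1862 has 30 days: 54 − 30 = 24 left.
24 days into December 1862 → December 24, 1862.
Counting back 4 months from December 24, 1862:
month 12 − 4 = 8 → August 1862.
Day 24 is valid in August, giving August 24, 1862.

August 24, 1862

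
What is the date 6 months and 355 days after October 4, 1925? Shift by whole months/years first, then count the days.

Adding 6 months and 355 days from October 4, 1925: first the month/year part, then the days.
month 10 + 6 = 16, which is month 4 of year 1926 → April 1926.
Day 4 is valid in April, giving April 4, 1926.
Now add 355 days from April 4, 1926.
April has 30 days, so 30 − 4 = 26 days remain after April 4, 1926; 355 − 26 = 329 left.
May 1926 has 31 days: 329 − 31 = 298 left.
June 1926 has 30 days: 298 − 30 = 268 left.
July 1926 has 31 days: 268 − 31 = 237 left.
August 1926 has 31 days: 237 − 31 = 206 left.
September 1926 has 30 days: 206 − 30 = 176 left.
October 1926 has 31 days: 176 − 31 = 145 left.
November 1926 has 30 days: 145 − 30 = 115 left.
December 1926 has 31 days: 115 − 31 = 84 left.
January 1927 has 31 days: 84 − 31 = 53 left.
February 1927 has 28 days (1927 is not a leap year): 53 − 28 = 25 left.
25 days into March 1927 → March 25, 1927.

March 25, 1927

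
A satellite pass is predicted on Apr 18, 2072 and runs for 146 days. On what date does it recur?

September 11, 2072

Counting forward 146 days from April 18, 2072.
April has 30 days, so 30 − 18 = 12 days remain after April 18, 2072; 146 − 12 = 134 left.
May 2072 has 31 days: 134 − 31 = 103 left.
June 2072 has 30 days: 103 − 30 = 73 left.
July 2072 has 31 days: 73 − 31 = 42 left.
August 2072 has 31 days: 42 − 31 = 11 left.
11 days into September 2072 → September 11, 2072.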